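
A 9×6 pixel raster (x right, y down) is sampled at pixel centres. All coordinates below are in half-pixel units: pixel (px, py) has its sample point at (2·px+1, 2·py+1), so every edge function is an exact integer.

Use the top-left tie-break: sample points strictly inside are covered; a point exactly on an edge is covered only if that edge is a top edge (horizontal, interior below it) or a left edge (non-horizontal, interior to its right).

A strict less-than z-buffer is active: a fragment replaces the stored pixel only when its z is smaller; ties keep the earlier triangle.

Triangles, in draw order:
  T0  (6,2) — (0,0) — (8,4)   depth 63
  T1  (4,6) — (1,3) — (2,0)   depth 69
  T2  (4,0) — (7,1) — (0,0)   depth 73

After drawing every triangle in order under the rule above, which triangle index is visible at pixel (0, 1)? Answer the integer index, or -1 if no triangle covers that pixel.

T0:
  2·area = 8  (B↔C swapped to make it positive)
  edge (6, 2)→(8, 4): d=(2,2) right/bottom  bias=-1
  edge (8, 4)→(0, 0): d=(-8,-4) top-left  bias=+0
  edge (0, 0)→(6, 2): d=(6,2) right/bottom  bias=-1
    (1,0)@(3, 1): e=[4,4,0] → ·  [on edge]
    (2,0)@(5, 1): e=[0,12,-4] → ·  [on edge]
    (3,1)@(7, 3): e=[0,4,4] → ·  [on edge]
    (4,1)@(9, 3): e=[-4,12,0] → ·  [on edge]
    (4,2)@(9, 5): e=[0,-4,12] → ·  [on edge]
    (7,2)@(15, 5): e=[-12,20,0] → ·  [on edge]
    (5,3)@(11, 7): e=[0,-12,20] → ·  [on edge]
    (6,4)@(13, 9): e=[0,-20,28] → ·  [on edge]
    (7,5)@(15, 11): e=[0,-28,36] → ·  [on edge]
  covered (0 px):
    · · · · · · · · ·
    · · · · · · · · ·
    · · · · · · · · ·
    · · · · · · · · ·
    · · · · · · · · ·
    · · · · · · · · ·
T1:
  2·area = 12
  edge (4, 6)→(1, 3): d=(-3,-3) top-left  bias=+0
  edge (1, 3)→(2, 0): d=(1,-3) top-left  bias=+0
  edge (2, 0)→(4, 6): d=(2,6) right/bottom  bias=-1
    (0,1)@(1, 3): e=[0,0,12] → #  [on edge]
    (1,1)@(3, 3): e=[6,6,0] → ·  [on edge]
    (0,2)@(1, 5): e=[-6,2,16] → ·
    (1,2)@(3, 5): e=[0,8,4] → #  [on edge]
    (2,2)@(5, 5): e=[6,14,-8] → ·
    (1,3)@(3, 7): e=[-6,10,8] → ·
    (2,3)@(5, 7): e=[0,16,-4] → ·  [on edge]
    (2,4)@(5, 9): e=[-6,18,0] → ·  [on edge]
    (3,4)@(7, 9): e=[0,24,-12] → ·  [on edge]
    (4,5)@(9, 11): e=[0,32,-20] → ·  [on edge]
  covered (2 px):
    · · · · · · · · ·
    # · · · · · · · ·
    · # · · · · · · ·
    · · · · · · · · ·
    · · · · · · · · ·
    · · · · · · · · ·
T2:
  2·area = 4
  edge (4, 0)→(7, 1): d=(3,1) right/bottom  bias=-1
  edge (7, 1)→(0, 0): d=(-7,-1) top-left  bias=+0
  edge (0, 0)→(4, 0): d=(4,0) top-left  bias=+0
    (3,0)@(7, 1): e=[0,0,4] → ·  [on edge]
    (6,1)@(13, 3): e=[0,-8,12] → ·  [on edge]
  covered (0 px):
    · · · · · · · · ·
    · · · · · · · · ·
    · · · · · · · · ·
    · · · · · · · · ·
    · · · · · · · · ·
    · · · · · · · · ·

Z-buffer (winner per pixel, '.' = empty):
  . . . . . . . . .
  1 . . . . . . . .
  . 1 . . . . . . .
  . . . . . . . . .
  . . . . . . . . .
  . . . . . . . . .

Final: 1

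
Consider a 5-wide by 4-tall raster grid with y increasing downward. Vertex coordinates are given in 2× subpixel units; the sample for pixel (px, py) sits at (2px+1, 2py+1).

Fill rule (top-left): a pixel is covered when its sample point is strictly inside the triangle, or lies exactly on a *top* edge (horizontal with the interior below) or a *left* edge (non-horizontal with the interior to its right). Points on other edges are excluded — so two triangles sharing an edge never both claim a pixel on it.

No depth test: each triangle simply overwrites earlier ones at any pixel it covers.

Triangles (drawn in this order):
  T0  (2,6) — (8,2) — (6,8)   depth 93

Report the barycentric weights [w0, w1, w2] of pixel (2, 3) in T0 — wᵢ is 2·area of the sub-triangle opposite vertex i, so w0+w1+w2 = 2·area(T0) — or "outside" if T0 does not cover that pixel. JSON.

T0:
  2·area = 28
  edge (2, 6)→(8, 2): d=(6,-4) top-left  bias=+0
  edge (8, 2)→(6, 8): d=(-2,6) right/bottom  bias=-1
  edge (6, 8)→(2, 6): d=(-4,-2) top-left  bias=+0
    (3,1)@(7, 3): e=[2,4,22] → █
    (4,1)@(9, 3): e=[10,-8,26] → ·
    (2,2)@(5, 5): e=[6,12,10] → █
    (3,2)@(7, 5): e=[14,0,14] → ·  [on edge]
    (2,3)@(5, 7): e=[18,8,2] → █
    (3,3)@(7, 7): e=[26,-4,6] → ·
  covered (3 px):
    · · · · ·
    · · · █ ·
    · · █ · ·
    · · █ · ·

Final: [8,2,18]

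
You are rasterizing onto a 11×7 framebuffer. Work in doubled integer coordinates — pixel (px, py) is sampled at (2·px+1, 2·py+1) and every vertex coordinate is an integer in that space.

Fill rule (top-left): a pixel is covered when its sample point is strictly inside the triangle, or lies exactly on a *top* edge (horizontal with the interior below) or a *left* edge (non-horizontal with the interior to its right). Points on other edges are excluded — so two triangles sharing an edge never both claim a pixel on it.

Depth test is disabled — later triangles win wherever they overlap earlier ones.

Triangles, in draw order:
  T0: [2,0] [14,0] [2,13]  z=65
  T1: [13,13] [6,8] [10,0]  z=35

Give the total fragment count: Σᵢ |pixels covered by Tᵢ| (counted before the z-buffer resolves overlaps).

T0:
  2·area = 156
  edge (2, 0)→(14, 0): d=(12,0) top-left  bias=+0
  edge (14, 0)→(2, 13): d=(-12,13) right/bottom  bias=-1
  edge (2, 13)→(2, 0): d=(0,-13) top-left  bias=+0
    (1,0)@(3, 1): e=[12,131,13] → #
    (2,0)@(5, 1): e=[12,105,39] → #
    (3,0)@(7, 1): e=[12,79,65] → #
    (4,0)@(9, 1): e=[12,53,91] → #
    (5,0)@(11, 1): e=[12,27,117] → #
    (6,0)@(13, 1): e=[12,1,143] → #
    (7,0)@(15, 1): e=[12,-25,169] → ·
    (1,1)@(3, 3): e=[36,107,13] → #
    (6,1)@(13, 3): e=[36,-23,143] → ·
    (1,2)@(3, 5): e=[60,83,13] → #
    (5,2)@(11, 5): e=[60,-21,117] → ·
    (1,3)@(3, 7): e=[84,59,13] → #
  covered (21 px):
    · # # # # # # · · · ·
    · # # # # # · · · · ·
    · # # # # · · · · · ·
    · # # # · · · · · · ·
    · # # · · · · · · · ·
    · # · · · · · · · · ·
    · · · · · · · · · · ·
T1:
  2·area = 76
  edge (13, 13)→(6, 8): d=(-7,-5) top-left  bias=+0
  edge (6, 8)→(10, 0): d=(4,-8) top-left  bias=+0
  edge (10, 0)→(13, 13): d=(3,13) right/bottom  bias=-1
    (4,1)@(9, 3): e=[50,4,22] → #
    (5,1)@(11, 3): e=[60,20,-4] → ·
    (4,2)@(9, 5): e=[36,12,28] → #
    (5,2)@(11, 5): e=[46,28,2] → #
    (6,2)@(13, 5): e=[56,44,-24] → ·
    (3,3)@(7, 7): e=[12,4,60] → #
    (6,3)@(13, 7): e=[42,52,-18] → ·
    (3,4)@(7, 9): e=[-2,12,66] → ·
    (4,4)@(9, 9): e=[8,28,40] → #
    (6,4)@(13, 9): e=[28,60,-12] → ·
    (4,5)@(9, 11): e=[-6,36,46] → ·
    (5,5)@(11, 11): e=[4,52,20] → #
    (6,6)@(13, 13): e=[0,76,0] → ·  [on edge]
  covered (9 px):
    · · · · · · · · · · ·
    · · · · # · · · · · ·
    · · · · # # · · · · ·
    · · · # # # · · · · ·
    · · · · # # · · · · ·
    · · · · · # · · · · ·
    · · · · · · · · · · ·

Answer: 30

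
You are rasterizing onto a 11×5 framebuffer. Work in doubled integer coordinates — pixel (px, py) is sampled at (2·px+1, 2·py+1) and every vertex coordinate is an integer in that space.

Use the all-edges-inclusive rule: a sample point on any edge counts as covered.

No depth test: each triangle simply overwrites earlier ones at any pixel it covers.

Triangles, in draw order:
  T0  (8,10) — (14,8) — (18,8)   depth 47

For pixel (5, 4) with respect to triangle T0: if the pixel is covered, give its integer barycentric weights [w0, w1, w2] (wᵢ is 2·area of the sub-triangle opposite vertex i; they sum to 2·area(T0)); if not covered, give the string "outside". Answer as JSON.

T0:
  2·area = 8
  edge (8, 10)→(14, 8): d=(6,-2) inclusive
  edge (14, 8)→(18, 8): d=(4,0) inclusive
  edge (18, 8)→(8, 10): d=(-10,2) inclusive
    (8,3)@(17, 7): e=[0,-4,12] → ·  [on edge]
    (5,4)@(11, 9): e=[0,4,4] → #  [on edge]
    (6,4)@(13, 9): e=[4,4,0] → #  [on edge]
    (7,4)@(15, 9): e=[8,4,-4] → ·
  covered (2 px):
    · · · · · · · · · · ·
    · · · · · · · · · · ·
    · · · · · · · · · · ·
    · · · · · · · · · · ·
    · · · · · # # · · · ·

Result: [4,4,0]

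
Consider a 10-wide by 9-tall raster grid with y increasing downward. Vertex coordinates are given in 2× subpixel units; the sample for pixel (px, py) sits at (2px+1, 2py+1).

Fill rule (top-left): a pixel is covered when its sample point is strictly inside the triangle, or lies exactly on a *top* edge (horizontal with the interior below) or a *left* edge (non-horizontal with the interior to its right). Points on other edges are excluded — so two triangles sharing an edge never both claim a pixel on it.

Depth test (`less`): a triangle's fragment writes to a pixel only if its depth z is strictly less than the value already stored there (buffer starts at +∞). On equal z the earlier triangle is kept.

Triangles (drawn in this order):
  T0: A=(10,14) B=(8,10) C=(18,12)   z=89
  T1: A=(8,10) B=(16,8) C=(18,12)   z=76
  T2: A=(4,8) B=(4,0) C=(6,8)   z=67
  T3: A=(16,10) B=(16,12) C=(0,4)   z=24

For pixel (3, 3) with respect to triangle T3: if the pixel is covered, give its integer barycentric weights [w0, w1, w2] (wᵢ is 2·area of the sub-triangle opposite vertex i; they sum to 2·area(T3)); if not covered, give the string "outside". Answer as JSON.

T0:
  2·area = 36
  edge (10, 14)→(8, 10): d=(-2,-4) top-left  bias=+0
  edge (8, 10)→(18, 12): d=(10,2) right/bottom  bias=-1
  edge (18, 12)→(10, 14): d=(-8,2) right/bottom  bias=-1
    (1,4)@(3, 9): e=[-18,0,54] → ·  [on edge]
    (4,5)@(9, 11): e=[2,8,26] → #
    (5,5)@(11, 11): e=[10,4,22] → #
    (6,5)@(13, 11): e=[18,0,18] → ·  [on edge]
    (4,6)@(9, 13): e=[-2,28,10] → ·
    (5,6)@(11, 13): e=[6,24,6] → #
    (6,6)@(13, 13): e=[14,20,2] → #
    (7,6)@(15, 13): e=[22,16,-2] → ·
    (5,7)@(11, 15): e=[2,44,-10] → ·
    (6,7)@(13, 15): e=[10,40,-14] → ·
  covered (4 px):
    · · · · · · · · · ·
    · · · · · · · · · ·
    · · · · · · · · · ·
    · · · · · · · · · ·
    · · · · · · · · · ·
    · · · · # # · · · ·
    · · · · · # # · · ·
    · · · · · · · · · ·
    · · · · · · · · · ·
T1:
  2·area = 36
  edge (8, 10)→(16, 8): d=(8,-2) top-left  bias=+0
  edge (16, 8)→(18, 12): d=(2,4) right/bottom  bias=-1
  edge (18, 12)→(8, 10): d=(-10,-2) top-left  bias=+0
    (1,4)@(3, 9): e=[-18,54,0] → ·  [on edge]
    (6,4)@(13, 9): e=[2,14,20] → #
    (7,4)@(15, 9): e=[6,6,24] → #
    (8,4)@(17, 9): e=[10,-2,28] → ·
    (6,5)@(13, 11): e=[18,18,0] → #  [on edge]
    (8,5)@(17, 11): e=[26,2,8] → #
    (9,5)@(19, 11): e=[30,-6,12] → ·
    (6,6)@(13, 13): e=[34,22,-20] → ·
    (7,6)@(15, 13): e=[38,14,-16] → ·
    (8,6)@(17, 13): e=[42,6,-12] → ·
  covered (5 px):
    · · · · · · · · · ·
    · · · · · · · · · ·
    · · · · · · · · · ·
    · · · · · · · · · ·
    · · · · · · # # · ·
    · · · · · · # # # ·
    · · · · · · · · · ·
    · · · · · · · · · ·
    · · · · · · · · · ·
T2:
  2·area = 16
  edge (4, 8)→(4, 0): d=(0,-8) top-left  bias=+0
  edge (4, 0)→(6, 8): d=(2,8) right/bottom  bias=-1
  edge (6, 8)→(4, 8): d=(-2,0) right/bottom  bias=-1
    (2,2)@(5, 5): e=[8,2,6] → #
    (3,2)@(7, 5): e=[24,-14,6] → ·
    (2,3)@(5, 7): e=[8,6,2] → #
    (3,3)@(7, 7): e=[24,-10,2] → ·
    (2,4)@(5, 9): e=[8,10,-2] → ·
  covered (2 px):
    · · · · · · · · · ·
    · · · · · · · · · ·
    · · # · · · · · · ·
    · · # · · · · · · ·
    · · · · · · · · · ·
    · · · · · · · · · ·
    · · · · · · · · · ·
    · · · · · · · · · ·
    · · · · · · · · · ·
T3:
  2·area = 32
  edge (16, 10)→(16, 12): d=(0,2) right/bottom  bias=-1
  edge (16, 12)→(0, 4): d=(-16,-8) top-left  bias=+0
  edge (0, 4)→(16, 10): d=(16,6) right/bottom  bias=-1
    (3,3)@(7, 7): e=[18,8,6] → #
    (4,3)@(9, 7): e=[14,24,-6] → ·
    (3,4)@(7, 9): e=[18,-24,38] → ·
    (5,4)@(11, 9): e=[10,8,14] → #
    (6,4)@(13, 9): e=[6,24,2] → #
    (7,4)@(15, 9): e=[2,40,-10] → ·
    (5,5)@(11, 11): e=[10,-24,46] → ·
    (6,5)@(13, 11): e=[6,-8,34] → ·
    (7,5)@(15, 11): e=[2,8,22] → #
    (8,5)@(17, 11): e=[-2,24,10] → ·
    (7,6)@(15, 13): e=[2,-24,54] → ·
  covered (4 px):
    · · · · · · · · · ·
    · · · · · · · · · ·
    · · · · · · · · · ·
    · · · # · · · · · ·
    · · · · · # # · · ·
    · · · · · · · # · ·
    · · · · · · · · · ·
    · · · · · · · · · ·
    · · · · · · · · · ·

Final: [8,6,18]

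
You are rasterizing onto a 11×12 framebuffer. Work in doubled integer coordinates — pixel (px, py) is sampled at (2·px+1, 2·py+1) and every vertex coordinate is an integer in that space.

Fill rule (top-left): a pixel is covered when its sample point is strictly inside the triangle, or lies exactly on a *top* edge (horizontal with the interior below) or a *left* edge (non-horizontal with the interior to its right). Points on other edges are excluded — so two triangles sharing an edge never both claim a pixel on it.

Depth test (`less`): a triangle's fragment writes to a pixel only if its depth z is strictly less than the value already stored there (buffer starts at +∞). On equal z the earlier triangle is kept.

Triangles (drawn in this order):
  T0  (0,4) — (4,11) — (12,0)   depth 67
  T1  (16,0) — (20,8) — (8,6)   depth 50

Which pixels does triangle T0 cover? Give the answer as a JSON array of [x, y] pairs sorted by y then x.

T0:
  2·area = 100  (B↔C swapped to make it positive)
  edge (0, 4)→(12, 0): d=(12,-4) top-left  bias=+0
  edge (12, 0)→(4, 11): d=(-8,11) right/bottom  bias=-1
  edge (4, 11)→(0, 4): d=(-4,-7) top-left  bias=+0
    (4,0)@(9, 1): e=[0,25,75] → #  [on edge]
    (5,0)@(11, 1): e=[8,3,89] → #
    (6,0)@(13, 1): e=[16,-19,103] → ·
    (1,1)@(3, 3): e=[0,75,25] → #  [on edge]
    (2,1)@(5, 3): e=[8,53,39] → #
    (3,1)@(7, 3): e=[16,31,53] → #
    (5,1)@(11, 3): e=[32,-13,81] → ·
    (0,2)@(1, 5): e=[16,81,3] → #
    (4,2)@(9, 5): e=[48,-7,59] → ·
    (0,3)@(1, 7): e=[40,65,-5] → ·
    (1,3)@(3, 7): e=[48,43,9] → #
    (3,3)@(7, 7): e=[64,-1,37] → ·
  covered (14 px):
    · · · · # # · · · · ·
    · # # # # · · · · · ·
    # # # # · · · · · · ·
    · # # · · · · · · · ·
    · # # · · · · · · · ·
    · · · · · · · · · · ·
    · · · · · · · · · · ·
    · · · · · · · · · · ·
    · · · · · · · · · · ·
    · · · · · · · · · · ·
    · · · · · · · · · · ·
    · · · · · · · · · · ·
T1:
  2·area = 88
  edge (16, 0)→(20, 8): d=(4,8) right/bottom  bias=-1
  edge (20, 8)→(8, 6): d=(-12,-2) top-left  bias=+0
  edge (8, 6)→(16, 0): d=(8,-6) top-left  bias=+0
    (7,0)@(15, 1): e=[12,74,2] → #
    (8,0)@(17, 1): e=[-4,78,14] → ·
    (6,1)@(13, 3): e=[36,46,6] → #
    (8,1)@(17, 3): e=[4,54,30] → #
    (9,1)@(19, 3): e=[-12,58,42] → ·
    (5,2)@(11, 5): e=[60,18,10] → #
    (9,2)@(19, 5): e=[-4,34,58] → ·
    (5,3)@(11, 7): e=[68,-6,26] → ·
    (6,3)@(13, 7): e=[52,-2,38] → ·
    (7,3)@(15, 7): e=[36,2,50] → #
    (9,3)@(19, 7): e=[4,10,74] → #
    (10,3)@(21, 7): e=[-12,14,86] → ·
  covered (11 px):
    · · · · · · · # · · ·
    · · · · · · # # # · ·
    · · · · · # # # # · ·
    · · · · · · · # # # ·
    · · · · · · · · · · ·
    · · · · · · · · · · ·
    · · · · · · · · · · ·
    · · · · · · · · · · ·
    · · · · · · · · · · ·
    · · · · · · · · · · ·
    · · · · · · · · · · ·
    · · · · · · · · · · ·

Answer: [[4,0],[5,0],[1,1],[2,1],[3,1],[4,1],[0,2],[1,2],[2,2],[3,2],[1,3],[2,3],[1,4],[2,4]]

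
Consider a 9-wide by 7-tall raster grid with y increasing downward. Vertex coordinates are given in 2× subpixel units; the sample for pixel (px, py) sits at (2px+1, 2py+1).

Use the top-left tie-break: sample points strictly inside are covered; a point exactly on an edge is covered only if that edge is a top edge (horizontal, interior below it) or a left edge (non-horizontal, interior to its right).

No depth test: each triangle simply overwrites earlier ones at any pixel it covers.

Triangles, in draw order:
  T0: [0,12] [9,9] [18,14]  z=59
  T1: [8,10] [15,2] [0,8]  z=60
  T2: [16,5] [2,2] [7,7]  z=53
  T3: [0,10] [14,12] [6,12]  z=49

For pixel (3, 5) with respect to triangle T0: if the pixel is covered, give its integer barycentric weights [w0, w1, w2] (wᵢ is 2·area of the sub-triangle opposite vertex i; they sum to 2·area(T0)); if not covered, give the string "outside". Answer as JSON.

T0:
  2·area = 72
  edge (0, 12)→(9, 9): d=(9,-3) top-left  bias=+0
  edge (9, 9)→(18, 14): d=(9,5) right/bottom  bias=-1
  edge (18, 14)→(0, 12): d=(-18,-2) top-left  bias=+0
    (7,3)@(15, 7): e=[0,-48,120] → .  [on edge]
    (4,4)@(9, 9): e=[0,0,72] → .  [on edge]
    (1,5)@(3, 11): e=[0,48,24] → X  [on edge]
    (2,5)@(5, 11): e=[6,38,28] → X
    (3,5)@(7, 11): e=[12,28,32] → X
    (4,5)@(9, 11): e=[18,18,36] → X
    (5,5)@(11, 11): e=[24,8,40] → X
    (6,5)@(13, 11): e=[30,-2,44] → .
    (1,6)@(3, 13): e=[18,66,-12] → .
    (2,6)@(5, 13): e=[24,56,-8] → .
    (3,6)@(7, 13): e=[30,46,-4] → .
    (4,6)@(9, 13): e=[36,36,0] → X  [on edge]
  covered (9 px):
    . . . . . . . . .
    . . . . . . . . .
    . . . . . . . . .
    . . . . . . . . .
    . . . . . . . . .
    . X X X X X . . .
    . . . . X X X X .
T1:
  2·area = 78  (B↔C swapped to make it positive)
  edge (8, 10)→(0, 8): d=(-8,-2) top-left  bias=+0
  edge (0, 8)→(15, 2): d=(15,-6) top-left  bias=+0
  edge (15, 2)→(8, 10): d=(-7,8) right/bottom  bias=-1
    (6,1)@(13, 3): e=[66,3,9] → X
    (7,1)@(15, 3): e=[70,15,-7] → .
    (4,2)@(9, 5): e=[42,9,27] → X
    (5,2)@(11, 5): e=[46,21,11] → X
    (6,2)@(13, 5): e=[50,33,-5] → .
    (1,3)@(3, 7): e=[14,3,61] → X
    (2,3)@(5, 7): e=[18,15,45] → X
    (3,3)@(7, 7): e=[22,27,29] → X
    (5,3)@(11, 7): e=[30,51,-3] → .
    (1,4)@(3, 9): e=[-2,33,47] → .
    (2,4)@(5, 9): e=[2,45,31] → X
    (4,4)@(9, 9): e=[10,69,-1] → .
  covered (9 px):
    . . . . . . . . .
    . . . . . . X . .
    . . . . X X . . .
    . X X X X . . . .
    . . X X . . . . .
    . . . . . . . . .
    . . . . . . . . .
T2:
  2·area = 55  (B↔C swapped to make it positive)
  edge (16, 5)→(7, 7): d=(-9,2) right/bottom  bias=-1
  edge (7, 7)→(2, 2): d=(-5,-5) top-left  bias=+0
  edge (2, 2)→(16, 5): d=(14,3) right/bottom  bias=-1
    (0,0)@(1, 1): e=[66,0,-11] → .  [on edge]
    (1,1)@(3, 3): e=[44,0,11] → X  [on edge]
    (2,1)@(5, 3): e=[40,10,5] → X
    (3,1)@(7, 3): e=[36,20,-1] → .
    (1,2)@(3, 5): e=[26,-10,39] → .
    (2,2)@(5, 5): e=[22,0,33] → X  [on edge]
    (3,2)@(7, 5): e=[18,10,27] → X
    (4,2)@(9, 5): e=[14,20,21] → X
    (5,2)@(11, 5): e=[10,30,15] → X
    (6,2)@(13, 5): e=[6,40,9] → X
    (7,2)@(15, 5): e=[2,50,3] → X
    (8,2)@(17, 5): e=[-2,60,-3] → .
    (3,3)@(7, 7): e=[0,0,55] → .  [on edge]
    (4,4)@(9, 9): e=[-22,0,77] → .  [on edge]
    (5,5)@(11, 11): e=[-44,0,99] → .  [on edge]
    (6,6)@(13, 13): e=[-66,0,121] → .  [on edge]
  covered (8 px):
    . . . . . . . . .
    . X X . . . . . .
    . . X X X X X X .
    . . . . . . . . .
    . . . . . . . . .
    . . . . . . . . .
    . . . . . . . . .
T3:
  2·area = 16
  edge (0, 10)→(14, 12): d=(14,2) right/bottom  bias=-1
  edge (14, 12)→(6, 12): d=(-8,0) right/bottom  bias=-1
  edge (6, 12)→(0, 10): d=(-6,-2) top-left  bias=+0
    (1,5)@(3, 11): e=[8,8,0] → X  [on edge]
    (2,5)@(5, 11): e=[4,8,4] → X
    (3,5)@(7, 11): e=[0,8,8] → .  [on edge]
    (1,6)@(3, 13): e=[36,-8,-12] → .
    (2,6)@(5, 13): e=[32,-8,-8] → .
    (4,6)@(9, 13): e=[24,-8,0] → .  [on edge]
  covered (2 px):
    . . . . . . . . .
    . . . . . . . . .
    . . . . . . . . .
    . . . . . . . . .
    . . . . . . . . .
    . X X . . . . . .
    . . . . . . . . .

Result: [28,32,12]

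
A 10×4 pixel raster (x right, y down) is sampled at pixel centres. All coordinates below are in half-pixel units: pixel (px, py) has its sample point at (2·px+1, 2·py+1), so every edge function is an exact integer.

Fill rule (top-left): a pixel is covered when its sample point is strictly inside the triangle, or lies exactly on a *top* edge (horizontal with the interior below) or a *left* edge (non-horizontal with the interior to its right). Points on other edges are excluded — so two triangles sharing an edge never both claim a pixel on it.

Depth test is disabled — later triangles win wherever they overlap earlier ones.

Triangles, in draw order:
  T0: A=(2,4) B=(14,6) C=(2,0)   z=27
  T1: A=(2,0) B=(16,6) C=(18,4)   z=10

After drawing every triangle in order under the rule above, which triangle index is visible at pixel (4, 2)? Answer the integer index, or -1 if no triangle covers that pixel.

T0:
  2·area = 48  (B↔C swapped to make it positive)
  edge (2, 4)→(2, 0): d=(0,-4) top-left  bias=+0
  edge (2, 0)→(14, 6): d=(12,6) right/bottom  bias=-1
  edge (14, 6)→(2, 4): d=(-12,-2) top-left  bias=+0
    (1,0)@(3, 1): e=[4,6,38] → #
    (2,0)@(5, 1): e=[12,-6,42] → ·
    (1,1)@(3, 3): e=[4,30,14] → #
    (2,1)@(5, 3): e=[12,18,18] → #
    (3,1)@(7, 3): e=[20,6,22] → #
    (4,1)@(9, 3): e=[28,-6,26] → ·
    (1,2)@(3, 5): e=[4,54,-10] → ·
    (2,2)@(5, 5): e=[12,42,-6] → ·
    (3,2)@(7, 5): e=[20,30,-2] → ·
    (4,2)@(9, 5): e=[28,18,2] → #
    (5,2)@(11, 5): e=[36,6,6] → #
    (6,2)@(13, 5): e=[44,-6,10] → ·
  covered (6 px):
    · # · · · · · · · ·
    · # # # · · · · · ·
    · · · · # # · · · ·
    · · · · · · · · · ·
T1:
  2·area = 40  (B↔C swapped to make it positive)
  edge (2, 0)→(18, 4): d=(16,4) right/bottom  bias=-1
  edge (18, 4)→(16, 6): d=(-2,2) right/bottom  bias=-1
  edge (16, 6)→(2, 0): d=(-14,-6) top-left  bias=+0
    (2,0)@(5, 1): e=[4,32,4] → #
    (3,0)@(7, 1): e=[-4,28,16] → ·
    (2,1)@(5, 3): e=[36,28,-24] → ·
    (4,1)@(9, 3): e=[20,20,0] → #  [on edge]
    (5,1)@(11, 3): e=[12,16,12] → #
    (6,1)@(13, 3): e=[4,12,24] → #
    (7,1)@(15, 3): e=[-4,8,36] → ·
    (9,1)@(19, 3): e=[-20,0,60] → ·  [on edge]
    (4,2)@(9, 5): e=[52,16,-28] → ·
    (5,2)@(11, 5): e=[44,12,-16] → ·
    (6,2)@(13, 5): e=[36,8,-4] → ·
    (7,2)@(15, 5): e=[28,4,8] → #
    (8,2)@(17, 5): e=[20,0,20] → ·  [on edge]
    (7,3)@(15, 7): e=[60,0,-20] → ·  [on edge]
  covered (5 px):
    · · # · · · · · · ·
    · · · · # # # · · ·
    · · · · · · · # · ·
    · · · · · · · · · ·

Z-buffer (winner per pixel, '.' = empty):
  . 0 1 . . . . . . .
  . 0 0 0 1 1 1 . . .
  . . . . 0 0 . 1 . .
  . . . . . . . . . .

Final: 0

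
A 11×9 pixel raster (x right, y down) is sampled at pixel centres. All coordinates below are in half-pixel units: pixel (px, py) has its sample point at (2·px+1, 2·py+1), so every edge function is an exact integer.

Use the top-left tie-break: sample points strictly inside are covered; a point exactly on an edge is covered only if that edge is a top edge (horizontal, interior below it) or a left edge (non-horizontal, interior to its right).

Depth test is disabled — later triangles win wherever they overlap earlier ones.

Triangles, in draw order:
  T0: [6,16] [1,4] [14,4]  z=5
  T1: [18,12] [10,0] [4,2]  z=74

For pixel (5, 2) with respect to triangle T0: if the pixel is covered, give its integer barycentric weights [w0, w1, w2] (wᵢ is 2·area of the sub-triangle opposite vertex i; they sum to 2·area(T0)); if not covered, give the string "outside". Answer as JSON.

T0:
  2·area = 156
  edge (6, 16)→(1, 4): d=(-5,-12) top-left  bias=+0
  edge (1, 4)→(14, 4): d=(13,0) top-left  bias=+0
  edge (14, 4)→(6, 16): d=(-8,12) right/bottom  bias=-1
    (1,2)@(3, 5): e=[19,13,124] → █
    (2,2)@(5, 5): e=[43,13,100] → █
    (3,2)@(7, 5): e=[67,13,76] → █
    (4,2)@(9, 5): e=[91,13,52] → █
    (5,2)@(11, 5): e=[115,13,28] → █
    (6,2)@(13, 5): e=[139,13,4] → █
    (7,2)@(15, 5): e=[163,13,-20] → ·
    (1,3)@(3, 7): e=[9,39,108] → █
    (6,3)@(13, 7): e=[129,39,-12] → ·
    (1,4)@(3, 9): e=[-1,65,92] → ·
    (2,4)@(5, 9): e=[23,65,68] → █
    (5,4)@(11, 9): e=[95,65,-4] → ·
  covered (19 px):
    · · · · · · · · · · ·
    · · · · · · · · · · ·
    · █ █ █ █ █ █ · · · ·
    · █ █ █ █ █ · · · · ·
    · · █ █ █ · · · · · ·
    · · █ █ █ · · · · · ·
    · · █ █ · · · · · · ·
    · · · · · · · · · · ·
    · · · · · · · · · · ·
T1:
  2·area = 88  (B↔C swapped to make it positive)
  edge (18, 12)→(4, 2): d=(-14,-10) top-left  bias=+0
  edge (4, 2)→(10, 0): d=(6,-2) top-left  bias=+0
  edge (10, 0)→(18, 12): d=(8,12) right/bottom  bias=-1
    (3,0)@(7, 1): e=[44,0,44] → █  [on edge]
    (4,0)@(9, 1): e=[64,4,20] → █
    (5,0)@(11, 1): e=[84,8,-4] → ·
    (0,1)@(1, 3): e=[-44,0,132] → ·  [on edge]
    (3,1)@(7, 3): e=[16,12,60] → █
    (5,1)@(11, 3): e=[56,20,12] → █
    (6,1)@(13, 3): e=[76,24,-12] → ·
    (3,2)@(7, 5): e=[-12,24,76] → ·
    (4,2)@(9, 5): e=[8,28,52] → █
    (6,2)@(13, 5): e=[48,36,4] → █
    (7,2)@(15, 5): e=[68,40,-20] → ·
    (4,3)@(9, 7): e=[-20,40,68] → ·
    (5,3)@(11, 7): e=[0,44,44] → █  [on edge]
  covered (12 px):
    · · · █ █ · · · · · ·
    · · · █ █ █ · · · · ·
    · · · · █ █ █ · · · ·
    · · · · · █ █ · · · ·
    · · · · · · · █ · · ·
    · · · · · · · · █ · ·
    · · · · · · · · · · ·
    · · · · · · · · · · ·
    · · · · · · · · · · ·

Answer: [13,28,115]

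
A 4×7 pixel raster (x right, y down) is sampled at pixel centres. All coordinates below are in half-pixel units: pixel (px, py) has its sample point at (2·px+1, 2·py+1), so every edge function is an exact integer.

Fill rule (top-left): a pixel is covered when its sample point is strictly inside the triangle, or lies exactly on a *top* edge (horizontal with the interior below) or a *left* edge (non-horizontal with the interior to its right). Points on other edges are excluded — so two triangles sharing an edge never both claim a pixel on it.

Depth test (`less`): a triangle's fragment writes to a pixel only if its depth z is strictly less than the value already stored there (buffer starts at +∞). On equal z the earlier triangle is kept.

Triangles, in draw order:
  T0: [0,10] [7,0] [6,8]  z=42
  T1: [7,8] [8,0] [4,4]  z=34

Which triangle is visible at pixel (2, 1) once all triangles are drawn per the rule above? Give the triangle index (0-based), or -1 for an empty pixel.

T0:
  2·area = 46
  edge (0, 10)→(7, 0): d=(7,-10) top-left  bias=+0
  edge (7, 0)→(6, 8): d=(-1,8) right/bottom  bias=-1
  edge (6, 8)→(0, 10): d=(-6,2) right/bottom  bias=-1
    (2,1)@(5, 3): e=[1,13,32] → #
    (3,1)@(7, 3): e=[21,-3,28] → ·
    (2,2)@(5, 5): e=[15,11,20] → #
    (3,2)@(7, 5): e=[35,-5,16] → ·
    (1,3)@(3, 7): e=[9,25,12] → #
    (3,3)@(7, 7): e=[49,-7,4] → ·
    (0,4)@(1, 9): e=[3,39,4] → #
    (1,4)@(3, 9): e=[23,23,0] → ·  [on edge]
    (2,4)@(5, 9): e=[43,7,-4] → ·
    (0,5)@(1, 11): e=[17,37,-8] → ·
  covered (5 px):
    · · · ·
    · · # ·
    · · # ·
    · # # ·
    # · · ·
    · · · ·
    · · · ·
T1:
  2·area = 28  (B↔C swapped to make it positive)
  edge (7, 8)→(4, 4): d=(-3,-4) top-left  bias=+0
  edge (4, 4)→(8, 0): d=(4,-4) top-left  bias=+0
  edge (8, 0)→(7, 8): d=(-1,8) right/bottom  bias=-1
    (3,0)@(7, 1): e=[21,0,7] → #  [on edge]
    (2,1)@(5, 3): e=[7,0,21] → #  [on edge]
    (1,2)@(3, 5): e=[-7,0,35] → ·  [on edge]
    (2,2)@(5, 5): e=[1,8,19] → #
    (0,3)@(1, 7): e=[-21,0,49] → ·  [on edge]
    (2,3)@(5, 7): e=[-5,16,17] → ·
    (3,3)@(7, 7): e=[3,24,1] → #
    (3,4)@(7, 9): e=[-3,32,-1] → ·
  covered (6 px):
    · · · #
    · · # #
    · · # #
    · · · #
    · · · ·
    · · · ·
    · · · ·

Z-buffer (winner per pixel, '.' = empty):
  . . . 1
  . . 1 1
  . . 1 1
  . 0 0 1
  0 . . .
  . . . .
  . . . .

Result: 1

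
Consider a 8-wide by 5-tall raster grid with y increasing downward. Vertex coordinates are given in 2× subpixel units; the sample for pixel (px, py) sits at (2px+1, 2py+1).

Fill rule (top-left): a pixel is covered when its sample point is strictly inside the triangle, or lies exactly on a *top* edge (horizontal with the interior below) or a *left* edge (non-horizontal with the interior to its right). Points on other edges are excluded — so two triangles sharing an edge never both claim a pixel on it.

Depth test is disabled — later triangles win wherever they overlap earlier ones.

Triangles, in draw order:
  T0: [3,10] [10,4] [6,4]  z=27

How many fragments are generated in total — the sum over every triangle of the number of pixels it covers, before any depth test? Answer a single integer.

T0:
  2·area = 24  (B↔C swapped to make it positive)
  edge (3, 10)→(6, 4): d=(3,-6) top-left  bias=+0
  edge (6, 4)→(10, 4): d=(4,0) top-left  bias=+0
  edge (10, 4)→(3, 10): d=(-7,6) right/bottom  bias=-1
    (3,2)@(7, 5): e=[9,4,11] → █
    (4,2)@(9, 5): e=[21,4,-1] → ·
    (2,3)@(5, 7): e=[3,12,9] → █
    (3,3)@(7, 7): e=[15,12,-3] → ·
    (2,4)@(5, 9): e=[9,20,-5] → ·
  covered (2 px):
    · · · · · · · ·
    · · · · · · · ·
    · · · █ · · · ·
    · · █ · · · · ·
    · · · · · · · ·

Final: 2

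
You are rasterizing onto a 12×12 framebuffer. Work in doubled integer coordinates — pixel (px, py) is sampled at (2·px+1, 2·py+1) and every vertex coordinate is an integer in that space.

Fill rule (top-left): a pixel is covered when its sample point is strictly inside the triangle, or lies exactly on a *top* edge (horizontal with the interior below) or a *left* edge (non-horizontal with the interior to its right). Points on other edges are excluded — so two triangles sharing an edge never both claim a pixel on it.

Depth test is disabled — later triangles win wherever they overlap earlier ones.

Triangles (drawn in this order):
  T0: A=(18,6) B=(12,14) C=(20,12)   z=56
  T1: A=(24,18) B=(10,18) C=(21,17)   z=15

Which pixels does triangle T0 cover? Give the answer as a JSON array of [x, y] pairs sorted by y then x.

T0:
  2·area = 52  (B↔C swapped to make it positive)
  edge (18, 6)→(20, 12): d=(2,6) right/bottom  bias=-1
  edge (20, 12)→(12, 14): d=(-8,2) right/bottom  bias=-1
  edge (12, 14)→(18, 6): d=(6,-8) top-left  bias=+0
    (8,1)@(17, 3): e=[0,78,-26] → .  [on edge]
    (8,4)@(17, 9): e=[12,30,10] → X
    (9,4)@(19, 9): e=[0,26,26] → .  [on edge]
    (7,5)@(15, 11): e=[28,18,6] → X
    (9,5)@(19, 11): e=[4,10,38] → X
    (10,5)@(21, 11): e=[-8,6,54] → .
    (6,6)@(13, 13): e=[44,6,2] → X
    (8,6)@(17, 13): e=[20,-2,34] → .
    (9,6)@(19, 13): e=[8,-6,50] → .
    (6,7)@(13, 15): e=[48,-10,14] → .
    (7,7)@(15, 15): e=[36,-14,30] → .
    (10,7)@(21, 15): e=[0,-26,78] → .  [on edge]
    (11,10)@(23, 21): e=[0,-78,130] → .  [on edge]
  covered (6 px):
    . . . . . . . . . . . .
    . . . . . . . . . . . .
    . . . . . . . . . . . .
    . . . . . . . . . . . .
    . . . . . . . . X . . .
    . . . . . . . X X X . .
    . . . . . . X X . . . .
    . . . . . . . . . . . .
    . . . . . . . . . . . .
    . . . . . . . . . . . .
    . . . . . . . . . . . .
    . . . . . . . . . . . .
T1:
  2·area = 14
  edge (24, 18)→(10, 18): d=(-14,0) right/bottom  bias=-1
  edge (10, 18)→(21, 17): d=(11,-1) top-left  bias=+0
  edge (21, 17)→(24, 18): d=(3,1) right/bottom  bias=-1
    (1,5)@(3, 11): e=[98,-84,0] → .  [on edge]
    (4,6)@(9, 13): e=[70,-56,0] → .  [on edge]
    (7,7)@(15, 15): e=[42,-28,0] → .  [on edge]
    (10,8)@(21, 17): e=[14,0,0] → .  [on edge]
  covered (0 px):
    . . . . . . . . . . . .
    . . . . . . . . . . . .
    . . . . . . . . . . . .
    . . . . . . . . . . . .
    . . . . . . . . . . . .
    . . . . . . . . . . . .
    . . . . . . . . . . . .
    . . . . . . . . . . . .
    . . . . . . . . . . . .
    . . . . . . . . . . . .
    . . . . . . . . . . . .
    . . . . . . . . . . . .

Final: [[8,4],[7,5],[8,5],[9,5],[6,6],[7,6]]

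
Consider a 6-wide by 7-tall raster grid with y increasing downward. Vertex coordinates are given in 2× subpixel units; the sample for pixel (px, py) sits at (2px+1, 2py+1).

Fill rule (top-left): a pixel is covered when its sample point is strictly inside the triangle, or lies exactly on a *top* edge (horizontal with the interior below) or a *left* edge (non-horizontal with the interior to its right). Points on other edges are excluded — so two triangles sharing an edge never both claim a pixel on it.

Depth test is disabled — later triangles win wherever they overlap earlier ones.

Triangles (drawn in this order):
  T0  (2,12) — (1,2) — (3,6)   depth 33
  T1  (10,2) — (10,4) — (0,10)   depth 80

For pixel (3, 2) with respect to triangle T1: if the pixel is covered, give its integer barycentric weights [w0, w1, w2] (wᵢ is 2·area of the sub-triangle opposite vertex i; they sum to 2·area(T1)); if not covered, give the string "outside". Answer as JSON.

T0:
  2·area = 16
  edge (2, 12)→(1, 2): d=(-1,-10) top-left  bias=+0
  edge (1, 2)→(3, 6): d=(2,4) right/bottom  bias=-1
  edge (3, 6)→(2, 12): d=(-1,6) right/bottom  bias=-1
  covered (0 px):
    · · · · · ·
    · · · · · ·
    · · · · · ·
    · · · · · ·
    · · · · · ·
    · · · · · ·
    · · · · · ·
T1:
  2·area = 20
  edge (10, 2)→(10, 4): d=(0,2) right/bottom  bias=-1
  edge (10, 4)→(0, 10): d=(-10,6) right/bottom  bias=-1
  edge (0, 10)→(10, 2): d=(10,-8) top-left  bias=+0
    (4,1)@(9, 3): e=[2,16,2] → #
    (5,1)@(11, 3): e=[-2,4,18] → ·
    (3,2)@(7, 5): e=[6,8,6] → #
    (4,2)@(9, 5): e=[2,-4,22] → ·
    (2,3)@(5, 7): e=[10,0,10] → ·  [on edge]
    (3,3)@(7, 7): e=[6,-12,26] → ·
  covered (2 px):
    · · · · · ·
    · · · · # ·
    · · · # · ·
    · · · · · ·
    · · · · · ·
    · · · · · ·
    · · · · · ·

Answer: [8,6,6]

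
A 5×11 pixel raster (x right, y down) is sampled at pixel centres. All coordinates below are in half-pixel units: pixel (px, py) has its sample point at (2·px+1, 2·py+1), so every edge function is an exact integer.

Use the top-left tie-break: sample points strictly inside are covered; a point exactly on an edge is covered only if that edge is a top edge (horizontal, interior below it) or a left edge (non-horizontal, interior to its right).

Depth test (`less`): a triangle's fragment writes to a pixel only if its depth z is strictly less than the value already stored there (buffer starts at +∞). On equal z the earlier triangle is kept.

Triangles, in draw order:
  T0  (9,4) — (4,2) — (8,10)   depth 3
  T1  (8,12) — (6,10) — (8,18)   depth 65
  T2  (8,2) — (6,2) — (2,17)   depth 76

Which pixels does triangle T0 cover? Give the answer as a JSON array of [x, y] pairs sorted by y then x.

T0:
  2·area = 32  (B↔C swapped to make it positive)
  edge (9, 4)→(8, 10): d=(-1,6) right/bottom  bias=-1
  edge (8, 10)→(4, 2): d=(-4,-8) top-left  bias=+0
  edge (4, 2)→(9, 4): d=(5,2) right/bottom  bias=-1
    (2,1)@(5, 3): e=[25,4,3] → █
    (3,1)@(7, 3): e=[13,20,-1] → ·
    (2,2)@(5, 5): e=[23,-4,13] → ·
    (3,2)@(7, 5): e=[11,12,9] → █
    (4,2)@(9, 5): e=[-1,28,5] → ·
    (3,3)@(7, 7): e=[9,4,19] → █
    (4,3)@(9, 7): e=[-3,20,15] → ·
    (3,4)@(7, 9): e=[7,-4,29] → ·
  covered (3 px):
    · · · · ·
    · · █ · ·
    · · · █ ·
    · · · █ ·
    · · · · ·
    · · · · ·
    · · · · ·
    · · · · ·
    · · · · ·
    · · · · ·
    · · · · ·
T1:
  2·area = 12  (B↔C swapped to make it positive)
  edge (8, 12)→(8, 18): d=(0,6) right/bottom  bias=-1
  edge (8, 18)→(6, 10): d=(-2,-8) top-left  bias=+0
  edge (6, 10)→(8, 12): d=(2,2) right/bottom  bias=-1
    (0,2)@(1, 5): e=[42,-30,0] → ·  [on edge]
    (1,3)@(3, 7): e=[30,-18,0] → ·  [on edge]
    (2,4)@(5, 9): e=[18,-6,0] → ·  [on edge]
    (3,5)@(7, 11): e=[6,6,0] → ·  [on edge]
    (3,6)@(7, 13): e=[6,2,4] → █
    (4,6)@(9, 13): e=[-6,18,0] → ·  [on edge]
    (3,7)@(7, 15): e=[6,-2,8] → ·
  covered (1 px):
    · · · · ·
    · · · · ·
    · · · · ·
    · · · · ·
    · · · · ·
    · · · · ·
    · · · █ ·
    · · · · ·
    · · · · ·
    · · · · ·
    · · · · ·
T2:
  2·area = 30  (B↔C swapped to make it positive)
  edge (8, 2)→(2, 17): d=(-6,15) right/bottom  bias=-1
  edge (2, 17)→(6, 2): d=(4,-15) top-left  bias=+0
  edge (6, 2)→(8, 2): d=(2,0) top-left  bias=+0
    (3,1)@(7, 3): e=[9,19,2] → █
    (4,1)@(9, 3): e=[-21,49,2] → ·
    (3,2)@(7, 5): e=[-3,27,6] → ·
    (2,3)@(5, 7): e=[15,5,10] → █
    (3,3)@(7, 7): e=[-15,35,10] → ·
    (2,4)@(5, 9): e=[3,13,14] → █
    (3,4)@(7, 9): e=[-27,43,14] → ·
    (2,5)@(5, 11): e=[-9,21,18] → ·
  covered (3 px):
    · · · · ·
    · · · █ ·
    · · · · ·
    · · █ · ·
    · · █ · ·
    · · · · ·
    · · · · ·
    · · · · ·
    · · · · ·
    · · · · ·
    · · · · ·

Final: [[2,1],[3,2],[3,3]]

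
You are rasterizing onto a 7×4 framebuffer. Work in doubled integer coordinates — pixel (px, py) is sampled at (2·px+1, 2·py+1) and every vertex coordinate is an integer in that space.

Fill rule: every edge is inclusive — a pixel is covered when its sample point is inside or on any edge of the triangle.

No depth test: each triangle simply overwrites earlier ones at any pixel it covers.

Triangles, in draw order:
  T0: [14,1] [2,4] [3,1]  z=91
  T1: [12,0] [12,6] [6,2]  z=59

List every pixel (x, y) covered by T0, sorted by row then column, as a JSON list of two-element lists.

T0:
  2·area = 33
  edge (14, 1)→(2, 4): d=(-12,3) inclusive
  edge (2, 4)→(3, 1): d=(1,-3) inclusive
  edge (3, 1)→(14, 1): d=(11,0) inclusive
    (0,0)@(1, 1): e=[39,-6,0] → ·  [on edge]
    (1,0)@(3, 1): e=[33,0,0] → █  [on edge]
    (2,0)@(5, 1): e=[27,6,0] → █  [on edge]
    (3,0)@(7, 1): e=[21,12,0] → █  [on edge]
    (4,0)@(9, 1): e=[15,18,0] → █  [on edge]
    (5,0)@(11, 1): e=[9,24,0] → █  [on edge]
    (6,0)@(13, 1): e=[3,30,0] → █  [on edge]
    (1,1)@(3, 3): e=[9,2,22] → █
    (3,1)@(7, 3): e=[-3,14,22] → ·
    (4,1)@(9, 3): e=[-9,20,22] → ·
    (5,1)@(11, 3): e=[-15,26,22] → ·
    (6,1)@(13, 3): e=[-21,32,22] → ·
    (0,3)@(1, 7): e=[-33,0,66] → ·  [on edge]
  covered (8 px):
    · █ █ █ █ █ █
    · █ █ · · · ·
    · · · · · · ·
    · · · · · · ·
T1:
  2·area = 36
  edge (12, 0)→(12, 6): d=(0,6) inclusive
  edge (12, 6)→(6, 2): d=(-6,-4) inclusive
  edge (6, 2)→(12, 0): d=(6,-2) inclusive
    (4,0)@(9, 1): e=[18,18,0] → █  [on edge]
    (5,0)@(11, 1): e=[6,26,4] → █
    (6,0)@(13, 1): e=[-6,34,8] → ·
    (1,1)@(3, 3): e=[54,-18,0] → ·  [on edge]
    (4,1)@(9, 3): e=[18,6,12] → █
    (6,1)@(13, 3): e=[-6,22,20] → ·
    (4,2)@(9, 5): e=[18,-6,24] → ·
    (5,2)@(11, 5): e=[6,2,28] → █
    (6,2)@(13, 5): e=[-6,10,32] → ·
    (5,3)@(11, 7): e=[6,-10,40] → ·
  covered (5 px):
    · · · · █ █ ·
    · · · · █ █ ·
    · · · · · █ ·
    · · · · · · ·

Final: [[1,0],[2,0],[3,0],[4,0],[5,0],[6,0],[1,1],[2,1]]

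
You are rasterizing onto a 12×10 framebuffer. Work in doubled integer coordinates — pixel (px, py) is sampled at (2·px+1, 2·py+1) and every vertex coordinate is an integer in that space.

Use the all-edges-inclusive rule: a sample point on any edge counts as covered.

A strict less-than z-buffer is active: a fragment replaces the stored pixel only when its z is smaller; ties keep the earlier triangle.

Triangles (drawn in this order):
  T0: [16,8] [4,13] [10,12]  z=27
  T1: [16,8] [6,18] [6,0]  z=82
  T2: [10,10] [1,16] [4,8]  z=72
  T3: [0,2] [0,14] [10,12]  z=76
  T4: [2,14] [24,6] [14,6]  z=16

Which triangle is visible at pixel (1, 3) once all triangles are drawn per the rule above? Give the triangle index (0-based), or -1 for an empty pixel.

T0:
  2·area = 18  (B↔C swapped to make it positive)
  edge (16, 8)→(10, 12): d=(-6,4) inclusive
  edge (10, 12)→(4, 13): d=(-6,1) inclusive
  edge (4, 13)→(16, 8): d=(12,-5) inclusive
    (4,5)@(9, 11): e=[10,7,1] → X
    (5,5)@(11, 11): e=[2,5,11] → X
    (6,5)@(13, 11): e=[-6,3,21] → .
    (4,6)@(9, 13): e=[-2,-5,25] → .
    (5,6)@(11, 13): e=[-10,-7,35] → .
  covered (2 px):
    . . . . . . . . . . . .
    . . . . . . . . . . . .
    . . . . . . . . . . . .
    . . . . . . . . . . . .
    . . . . . . . . . . . .
    . . . . X X . . . . . .
    . . . . . . . . . . . .
    . . . . . . . . . . . .
    . . . . . . . . . . . .
    . . . . . . . . . . . .
T1:
  2·area = 180
  edge (16, 8)→(6, 18): d=(-10,10) inclusive
  edge (6, 18)→(6, 0): d=(0,-18) inclusive
  edge (6, 0)→(16, 8): d=(10,8) inclusive
    (3,0)@(7, 1): e=[160,18,2] → X
    (4,0)@(9, 1): e=[140,54,-14] → .
    (11,0)@(23, 1): e=[0,306,-126] → .  [on edge]
    (3,1)@(7, 3): e=[140,18,22] → X
    (4,1)@(9, 3): e=[120,54,6] → X
    (5,1)@(11, 3): e=[100,90,-10] → .
    (10,1)@(21, 3): e=[0,270,-90] → .  [on edge]
    (3,2)@(7, 5): e=[120,18,42] → X
    (5,2)@(11, 5): e=[80,90,10] → X
    (6,2)@(13, 5): e=[60,126,-6] → .
    (9,2)@(19, 5): e=[0,234,-54] → .  [on edge]
    (3,3)@(7, 7): e=[100,18,62] → X
    (8,3)@(17, 7): e=[0,198,-18] → .  [on edge]
    (7,4)@(15, 9): e=[0,162,18] → X  [on edge]
    (6,5)@(13, 11): e=[0,126,54] → X  [on edge]
    (5,6)@(11, 13): e=[0,90,90] → X  [on edge]
    (4,7)@(9, 15): e=[0,54,126] → X  [on edge]
    (3,8)@(7, 17): e=[0,18,162] → X  [on edge]
    (2,9)@(5, 19): e=[0,-18,198] → .  [on edge]
  covered (25 px):
    . . . X . . . . . . . .
    . . . X X . . . . . . .
    . . . X X X . . . . . .
    . . . X X X X . . . . .
    . . . X X X X X . . . .
    . . . X X X X . . . . .
    . . . X X X . . . . . .
    . . . X X . . . . . . .
    . . . X . . . . . . . .
    . . . . . . . . . . . .
T2:
  2·area = 54
  edge (10, 10)→(1, 16): d=(-9,6) inclusive
  edge (1, 16)→(4, 8): d=(3,-8) inclusive
  edge (4, 8)→(10, 10): d=(6,2) inclusive
    (0,3)@(1, 7): e=[81,-27,0] → .  [on edge]
    (2,4)@(5, 9): e=[39,11,4] → X
    (3,4)@(7, 9): e=[27,27,0] → X  [on edge]
    (4,4)@(9, 9): e=[15,43,-4] → .
    (1,5)@(3, 11): e=[33,1,20] → X
    (4,5)@(9, 11): e=[-3,49,8] → .
    (6,5)@(13, 11): e=[-27,81,0] → .  [on edge]
    (1,6)@(3, 13): e=[15,7,32] → X
    (3,6)@(7, 13): e=[-9,39,24] → .
    (9,6)@(19, 13): e=[-81,135,0] → .  [on edge]
    (1,7)@(3, 15): e=[-3,13,44] → .
    (2,7)@(5, 15): e=[-15,29,40] → .
  covered (7 px):
    . . . . . . . . . . . .
    . . . . . . . . . . . .
    . . . . . . . . . . . .
    . . . . . . . . . . . .
    . . X X . . . . . . . .
    . X X X . . . . . . . .
    . X X . . . . . . . . .
    . . . . . . . . . . . .
    . . . . . . . . . . . .
    . . . . . . . . . . . .
T3:
  2·area = 120  (B↔C swapped to make it positive)
  edge (0, 2)→(10, 12): d=(10,10) inclusive
  edge (10, 12)→(0, 14): d=(-10,2) inclusive
  edge (0, 14)→(0, 2): d=(0,-12) inclusive
    (0,1)@(1, 3): e=[0,108,12] → X  [on edge]
    (1,1)@(3, 3): e=[-20,104,36] → .
    (0,2)@(1, 5): e=[20,88,12] → X
    (1,2)@(3, 5): e=[0,84,36] → X  [on edge]
    (2,2)@(5, 5): e=[-20,80,60] → .
    (0,3)@(1, 7): e=[40,68,12] → X
    (2,3)@(5, 7): e=[0,60,60] → X  [on edge]
    (3,3)@(7, 7): e=[-20,56,84] → .
    (0,4)@(1, 9): e=[60,48,12] → X
    (3,4)@(7, 9): e=[0,36,84] → X  [on edge]
    (4,4)@(9, 9): e=[-20,32,108] → .
    (0,5)@(1, 11): e=[80,28,12] → X
    (4,5)@(9, 11): e=[0,12,108] → X  [on edge]
    (7,5)@(15, 11): e=[-60,0,180] → .  [on edge]
    (2,6)@(5, 13): e=[60,0,60] → X  [on edge]
    (5,6)@(11, 13): e=[0,-12,132] → .  [on edge]
    (6,7)@(13, 15): e=[0,-36,156] → .  [on edge]
    (7,8)@(15, 17): e=[0,-60,180] → .  [on edge]
    (8,9)@(17, 19): e=[0,-84,204] → .  [on edge]
  covered (18 px):
    . . . . . . . . . . . .
    X . . . . . . . . . . .
    X X . . . . . . . . . .
    X X X . . . . . . . . .
    X X X X . . . . . . . .
    X X X X X . . . . . . .
    X X X . . . . . . . . .
    . . . . . . . . . . . .
    . . . . . . . . . . . .
    . . . . . . . . . . . .
T4:
  2·area = 80  (B↔C swapped to make it positive)
  edge (2, 14)→(14, 6): d=(12,-8) inclusive
  edge (14, 6)→(24, 6): d=(10,0) inclusive
  edge (24, 6)→(2, 14): d=(-22,8) inclusive
    (6,3)@(13, 7): e=[4,10,66] → X
    (7,3)@(15, 7): e=[20,10,50] → X
    (8,3)@(17, 7): e=[36,10,34] → X
    (9,3)@(19, 7): e=[52,10,18] → X
    (10,3)@(21, 7): e=[68,10,2] → X
    (11,3)@(23, 7): e=[84,10,-14] → .
    (5,4)@(11, 9): e=[12,30,38] → X
    (8,4)@(17, 9): e=[60,30,-10] → .
    (9,4)@(19, 9): e=[76,30,-26] → .
    (10,4)@(21, 9): e=[92,30,-42] → .
    (3,5)@(7, 11): e=[4,50,26] → X
    (4,5)@(9, 11): e=[20,50,10] → X
  covered (10 px):
    . . . . . . . . . . . .
    . . . . . . . . . . . .
    . . . . . . . . . . . .
    . . . . . . X X X X X .
    . . . . . X X X . . . .
    . . . X X . . . . . . .
    . . . . . . . . . . . .
    . . . . . . . . . . . .
    . . . . . . . . . . . .
    . . . . . . . . . . . .

Z-buffer (winner per pixel, '.' = empty):
  . . . 1 . . . . . . . .
  3 . . 1 1 . . . . . . .
  3 3 . 1 1 1 . . . . . .
  3 3 3 1 1 1 4 4 4 4 4 .
  3 3 2 2 1 4 4 4 . . . .
  3 2 2 4 4 0 1 . . . . .
  3 2 2 1 1 1 . . . . . .
  . . . 1 1 . . . . . . .
  . . . 1 . . . . . . . .
  . . . . . . . . . . . .

Answer: 3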